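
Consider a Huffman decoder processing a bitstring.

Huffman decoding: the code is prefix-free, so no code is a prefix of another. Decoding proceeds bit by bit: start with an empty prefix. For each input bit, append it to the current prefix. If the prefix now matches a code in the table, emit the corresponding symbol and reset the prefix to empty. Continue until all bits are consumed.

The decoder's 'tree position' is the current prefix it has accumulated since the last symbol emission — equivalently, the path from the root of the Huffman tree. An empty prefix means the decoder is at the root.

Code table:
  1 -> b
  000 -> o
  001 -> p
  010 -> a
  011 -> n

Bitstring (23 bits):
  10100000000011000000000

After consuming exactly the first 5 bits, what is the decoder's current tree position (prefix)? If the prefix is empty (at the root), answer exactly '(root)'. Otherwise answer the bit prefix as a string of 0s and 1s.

Answer: 0

Derivation:
Bit 0: prefix='1' -> emit 'b', reset
Bit 1: prefix='0' (no match yet)
Bit 2: prefix='01' (no match yet)
Bit 3: prefix='010' -> emit 'a', reset
Bit 4: prefix='0' (no match yet)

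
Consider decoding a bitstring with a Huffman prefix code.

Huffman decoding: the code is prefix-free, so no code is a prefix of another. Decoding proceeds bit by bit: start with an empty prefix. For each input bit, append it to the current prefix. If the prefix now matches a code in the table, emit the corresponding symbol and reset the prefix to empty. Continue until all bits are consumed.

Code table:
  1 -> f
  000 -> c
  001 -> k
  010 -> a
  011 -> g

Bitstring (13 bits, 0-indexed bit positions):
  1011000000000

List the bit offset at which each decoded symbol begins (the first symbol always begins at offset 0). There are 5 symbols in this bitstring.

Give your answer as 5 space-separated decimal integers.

Bit 0: prefix='1' -> emit 'f', reset
Bit 1: prefix='0' (no match yet)
Bit 2: prefix='01' (no match yet)
Bit 3: prefix='011' -> emit 'g', reset
Bit 4: prefix='0' (no match yet)
Bit 5: prefix='00' (no match yet)
Bit 6: prefix='000' -> emit 'c', reset
Bit 7: prefix='0' (no match yet)
Bit 8: prefix='00' (no match yet)
Bit 9: prefix='000' -> emit 'c', reset
Bit 10: prefix='0' (no match yet)
Bit 11: prefix='00' (no match yet)
Bit 12: prefix='000' -> emit 'c', reset

Answer: 0 1 4 7 10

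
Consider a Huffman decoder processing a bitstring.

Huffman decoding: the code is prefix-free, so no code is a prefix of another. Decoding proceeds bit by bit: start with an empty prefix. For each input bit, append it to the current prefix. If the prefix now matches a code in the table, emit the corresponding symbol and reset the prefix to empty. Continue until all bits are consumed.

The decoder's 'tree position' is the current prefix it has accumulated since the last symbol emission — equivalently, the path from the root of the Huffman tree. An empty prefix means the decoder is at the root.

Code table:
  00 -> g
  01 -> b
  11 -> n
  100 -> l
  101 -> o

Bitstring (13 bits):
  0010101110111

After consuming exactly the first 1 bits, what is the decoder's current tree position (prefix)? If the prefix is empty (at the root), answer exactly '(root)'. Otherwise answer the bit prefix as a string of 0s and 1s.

Answer: 0

Derivation:
Bit 0: prefix='0' (no match yet)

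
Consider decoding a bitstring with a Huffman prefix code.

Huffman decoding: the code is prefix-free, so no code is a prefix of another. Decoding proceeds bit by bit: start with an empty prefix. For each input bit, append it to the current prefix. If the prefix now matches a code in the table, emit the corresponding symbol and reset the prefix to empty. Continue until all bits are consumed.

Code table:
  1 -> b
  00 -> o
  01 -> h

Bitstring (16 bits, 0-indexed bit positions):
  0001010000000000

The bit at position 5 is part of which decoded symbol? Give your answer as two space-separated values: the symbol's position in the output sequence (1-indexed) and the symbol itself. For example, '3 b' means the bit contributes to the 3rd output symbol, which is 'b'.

Bit 0: prefix='0' (no match yet)
Bit 1: prefix='00' -> emit 'o', reset
Bit 2: prefix='0' (no match yet)
Bit 3: prefix='01' -> emit 'h', reset
Bit 4: prefix='0' (no match yet)
Bit 5: prefix='01' -> emit 'h', reset
Bit 6: prefix='0' (no match yet)
Bit 7: prefix='00' -> emit 'o', reset
Bit 8: prefix='0' (no match yet)
Bit 9: prefix='00' -> emit 'o', reset

Answer: 3 h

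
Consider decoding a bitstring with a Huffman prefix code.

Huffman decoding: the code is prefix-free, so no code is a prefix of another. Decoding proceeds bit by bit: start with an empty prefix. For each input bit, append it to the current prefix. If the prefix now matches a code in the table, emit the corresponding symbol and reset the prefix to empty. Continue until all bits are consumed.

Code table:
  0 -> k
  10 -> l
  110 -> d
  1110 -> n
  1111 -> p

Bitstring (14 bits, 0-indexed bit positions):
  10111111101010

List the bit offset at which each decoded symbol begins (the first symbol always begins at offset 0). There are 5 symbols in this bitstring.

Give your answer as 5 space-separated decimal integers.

Bit 0: prefix='1' (no match yet)
Bit 1: prefix='10' -> emit 'l', reset
Bit 2: prefix='1' (no match yet)
Bit 3: prefix='11' (no match yet)
Bit 4: prefix='111' (no match yet)
Bit 5: prefix='1111' -> emit 'p', reset
Bit 6: prefix='1' (no match yet)
Bit 7: prefix='11' (no match yet)
Bit 8: prefix='111' (no match yet)
Bit 9: prefix='1110' -> emit 'n', reset
Bit 10: prefix='1' (no match yet)
Bit 11: prefix='10' -> emit 'l', reset
Bit 12: prefix='1' (no match yet)
Bit 13: prefix='10' -> emit 'l', reset

Answer: 0 2 6 10 12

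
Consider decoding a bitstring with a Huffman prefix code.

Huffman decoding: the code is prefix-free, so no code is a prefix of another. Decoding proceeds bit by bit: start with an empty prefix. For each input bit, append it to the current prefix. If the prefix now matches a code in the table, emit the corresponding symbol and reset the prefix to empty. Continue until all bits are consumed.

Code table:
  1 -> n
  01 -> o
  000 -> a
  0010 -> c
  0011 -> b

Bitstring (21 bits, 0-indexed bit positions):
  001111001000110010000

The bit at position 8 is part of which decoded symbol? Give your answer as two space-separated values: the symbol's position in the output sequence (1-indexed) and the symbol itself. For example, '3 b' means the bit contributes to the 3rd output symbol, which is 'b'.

Bit 0: prefix='0' (no match yet)
Bit 1: prefix='00' (no match yet)
Bit 2: prefix='001' (no match yet)
Bit 3: prefix='0011' -> emit 'b', reset
Bit 4: prefix='1' -> emit 'n', reset
Bit 5: prefix='1' -> emit 'n', reset
Bit 6: prefix='0' (no match yet)
Bit 7: prefix='00' (no match yet)
Bit 8: prefix='001' (no match yet)
Bit 9: prefix='0010' -> emit 'c', reset
Bit 10: prefix='0' (no match yet)
Bit 11: prefix='00' (no match yet)
Bit 12: prefix='001' (no match yet)

Answer: 4 c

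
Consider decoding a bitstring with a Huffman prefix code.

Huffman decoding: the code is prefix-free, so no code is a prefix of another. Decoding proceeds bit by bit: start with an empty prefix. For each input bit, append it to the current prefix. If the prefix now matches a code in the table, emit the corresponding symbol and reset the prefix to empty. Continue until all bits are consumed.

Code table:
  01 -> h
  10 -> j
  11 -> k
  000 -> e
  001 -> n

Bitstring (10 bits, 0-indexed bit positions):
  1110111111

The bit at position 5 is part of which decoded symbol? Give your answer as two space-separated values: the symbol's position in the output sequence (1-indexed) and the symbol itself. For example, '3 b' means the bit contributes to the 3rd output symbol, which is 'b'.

Answer: 3 k

Derivation:
Bit 0: prefix='1' (no match yet)
Bit 1: prefix='11' -> emit 'k', reset
Bit 2: prefix='1' (no match yet)
Bit 3: prefix='10' -> emit 'j', reset
Bit 4: prefix='1' (no match yet)
Bit 5: prefix='11' -> emit 'k', reset
Bit 6: prefix='1' (no match yet)
Bit 7: prefix='11' -> emit 'k', reset
Bit 8: prefix='1' (no match yet)
Bit 9: prefix='11' -> emit 'k', reset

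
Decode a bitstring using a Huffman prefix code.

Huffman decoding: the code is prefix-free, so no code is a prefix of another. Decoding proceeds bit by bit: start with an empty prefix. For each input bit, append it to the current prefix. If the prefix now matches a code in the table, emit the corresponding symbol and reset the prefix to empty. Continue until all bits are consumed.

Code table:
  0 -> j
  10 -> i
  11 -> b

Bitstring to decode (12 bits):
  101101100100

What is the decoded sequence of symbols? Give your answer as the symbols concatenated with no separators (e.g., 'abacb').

Answer: ibjbjjij

Derivation:
Bit 0: prefix='1' (no match yet)
Bit 1: prefix='10' -> emit 'i', reset
Bit 2: prefix='1' (no match yet)
Bit 3: prefix='11' -> emit 'b', reset
Bit 4: prefix='0' -> emit 'j', reset
Bit 5: prefix='1' (no match yet)
Bit 6: prefix='11' -> emit 'b', reset
Bit 7: prefix='0' -> emit 'j', reset
Bit 8: prefix='0' -> emit 'j', reset
Bit 9: prefix='1' (no match yet)
Bit 10: prefix='10' -> emit 'i', reset
Bit 11: prefix='0' -> emit 'j', reset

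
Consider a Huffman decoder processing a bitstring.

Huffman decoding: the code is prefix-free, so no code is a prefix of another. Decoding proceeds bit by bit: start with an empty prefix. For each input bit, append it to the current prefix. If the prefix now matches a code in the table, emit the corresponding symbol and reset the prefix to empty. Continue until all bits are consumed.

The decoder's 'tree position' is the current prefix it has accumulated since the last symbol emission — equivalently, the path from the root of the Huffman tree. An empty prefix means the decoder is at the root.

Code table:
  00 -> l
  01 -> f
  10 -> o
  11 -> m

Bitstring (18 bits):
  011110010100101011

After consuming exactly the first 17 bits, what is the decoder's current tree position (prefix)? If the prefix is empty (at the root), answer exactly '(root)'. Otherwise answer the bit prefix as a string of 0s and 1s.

Answer: 1

Derivation:
Bit 0: prefix='0' (no match yet)
Bit 1: prefix='01' -> emit 'f', reset
Bit 2: prefix='1' (no match yet)
Bit 3: prefix='11' -> emit 'm', reset
Bit 4: prefix='1' (no match yet)
Bit 5: prefix='10' -> emit 'o', reset
Bit 6: prefix='0' (no match yet)
Bit 7: prefix='01' -> emit 'f', reset
Bit 8: prefix='0' (no match yet)
Bit 9: prefix='01' -> emit 'f', reset
Bit 10: prefix='0' (no match yet)
Bit 11: prefix='00' -> emit 'l', reset
Bit 12: prefix='1' (no match yet)
Bit 13: prefix='10' -> emit 'o', reset
Bit 14: prefix='1' (no match yet)
Bit 15: prefix='10' -> emit 'o', reset
Bit 16: prefix='1' (no match yet)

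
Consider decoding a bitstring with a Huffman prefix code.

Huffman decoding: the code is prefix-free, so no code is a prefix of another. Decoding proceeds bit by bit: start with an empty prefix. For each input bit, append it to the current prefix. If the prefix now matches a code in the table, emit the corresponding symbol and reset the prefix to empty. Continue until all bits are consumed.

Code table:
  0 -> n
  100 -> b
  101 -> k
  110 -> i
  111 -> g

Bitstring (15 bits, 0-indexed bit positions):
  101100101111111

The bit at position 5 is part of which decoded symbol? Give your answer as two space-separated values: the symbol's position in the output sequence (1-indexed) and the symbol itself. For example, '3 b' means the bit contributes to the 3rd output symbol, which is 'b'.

Answer: 2 b

Derivation:
Bit 0: prefix='1' (no match yet)
Bit 1: prefix='10' (no match yet)
Bit 2: prefix='101' -> emit 'k', reset
Bit 3: prefix='1' (no match yet)
Bit 4: prefix='10' (no match yet)
Bit 5: prefix='100' -> emit 'b', reset
Bit 6: prefix='1' (no match yet)
Bit 7: prefix='10' (no match yet)
Bit 8: prefix='101' -> emit 'k', reset
Bit 9: prefix='1' (no match yet)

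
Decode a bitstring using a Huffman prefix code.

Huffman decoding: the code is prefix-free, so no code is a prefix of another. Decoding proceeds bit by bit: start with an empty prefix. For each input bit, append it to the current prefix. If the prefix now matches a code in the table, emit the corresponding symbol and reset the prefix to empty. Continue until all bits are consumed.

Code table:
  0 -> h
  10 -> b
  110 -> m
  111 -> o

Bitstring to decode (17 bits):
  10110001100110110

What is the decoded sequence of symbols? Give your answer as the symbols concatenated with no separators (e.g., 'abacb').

Answer: bmhhmhmm

Derivation:
Bit 0: prefix='1' (no match yet)
Bit 1: prefix='10' -> emit 'b', reset
Bit 2: prefix='1' (no match yet)
Bit 3: prefix='11' (no match yet)
Bit 4: prefix='110' -> emit 'm', reset
Bit 5: prefix='0' -> emit 'h', reset
Bit 6: prefix='0' -> emit 'h', reset
Bit 7: prefix='1' (no match yet)
Bit 8: prefix='11' (no match yet)
Bit 9: prefix='110' -> emit 'm', reset
Bit 10: prefix='0' -> emit 'h', reset
Bit 11: prefix='1' (no match yet)
Bit 12: prefix='11' (no match yet)
Bit 13: prefix='110' -> emit 'm', reset
Bit 14: prefix='1' (no match yet)
Bit 15: prefix='11' (no match yet)
Bit 16: prefix='110' -> emit 'm', reset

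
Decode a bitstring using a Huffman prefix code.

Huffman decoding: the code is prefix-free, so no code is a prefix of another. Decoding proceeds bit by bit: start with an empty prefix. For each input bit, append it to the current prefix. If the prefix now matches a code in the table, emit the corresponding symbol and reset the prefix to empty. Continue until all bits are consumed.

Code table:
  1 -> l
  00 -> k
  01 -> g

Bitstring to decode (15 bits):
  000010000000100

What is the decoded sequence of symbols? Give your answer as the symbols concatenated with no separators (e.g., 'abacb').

Answer: kklkkkgk

Derivation:
Bit 0: prefix='0' (no match yet)
Bit 1: prefix='00' -> emit 'k', reset
Bit 2: prefix='0' (no match yet)
Bit 3: prefix='00' -> emit 'k', reset
Bit 4: prefix='1' -> emit 'l', reset
Bit 5: prefix='0' (no match yet)
Bit 6: prefix='00' -> emit 'k', reset
Bit 7: prefix='0' (no match yet)
Bit 8: prefix='00' -> emit 'k', reset
Bit 9: prefix='0' (no match yet)
Bit 10: prefix='00' -> emit 'k', reset
Bit 11: prefix='0' (no match yet)
Bit 12: prefix='01' -> emit 'g', reset
Bit 13: prefix='0' (no match yet)
Bit 14: prefix='00' -> emit 'k', reset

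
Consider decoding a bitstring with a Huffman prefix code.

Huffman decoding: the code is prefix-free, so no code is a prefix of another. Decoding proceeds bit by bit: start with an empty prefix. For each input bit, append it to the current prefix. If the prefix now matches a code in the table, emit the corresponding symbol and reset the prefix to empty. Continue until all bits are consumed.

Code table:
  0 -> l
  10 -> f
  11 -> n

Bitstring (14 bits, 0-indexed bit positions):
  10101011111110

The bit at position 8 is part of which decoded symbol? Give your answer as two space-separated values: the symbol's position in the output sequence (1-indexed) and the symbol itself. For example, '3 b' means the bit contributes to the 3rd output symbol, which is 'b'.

Bit 0: prefix='1' (no match yet)
Bit 1: prefix='10' -> emit 'f', reset
Bit 2: prefix='1' (no match yet)
Bit 3: prefix='10' -> emit 'f', reset
Bit 4: prefix='1' (no match yet)
Bit 5: prefix='10' -> emit 'f', reset
Bit 6: prefix='1' (no match yet)
Bit 7: prefix='11' -> emit 'n', reset
Bit 8: prefix='1' (no match yet)
Bit 9: prefix='11' -> emit 'n', reset
Bit 10: prefix='1' (no match yet)
Bit 11: prefix='11' -> emit 'n', reset
Bit 12: prefix='1' (no match yet)

Answer: 5 n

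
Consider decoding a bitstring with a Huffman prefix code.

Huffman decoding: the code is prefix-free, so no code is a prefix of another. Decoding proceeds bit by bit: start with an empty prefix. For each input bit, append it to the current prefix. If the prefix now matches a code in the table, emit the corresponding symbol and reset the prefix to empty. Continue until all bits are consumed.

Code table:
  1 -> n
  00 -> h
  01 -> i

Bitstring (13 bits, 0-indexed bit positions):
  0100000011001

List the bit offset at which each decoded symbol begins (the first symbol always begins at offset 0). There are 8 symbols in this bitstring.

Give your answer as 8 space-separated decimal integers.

Bit 0: prefix='0' (no match yet)
Bit 1: prefix='01' -> emit 'i', reset
Bit 2: prefix='0' (no match yet)
Bit 3: prefix='00' -> emit 'h', reset
Bit 4: prefix='0' (no match yet)
Bit 5: prefix='00' -> emit 'h', reset
Bit 6: prefix='0' (no match yet)
Bit 7: prefix='00' -> emit 'h', reset
Bit 8: prefix='1' -> emit 'n', reset
Bit 9: prefix='1' -> emit 'n', reset
Bit 10: prefix='0' (no match yet)
Bit 11: prefix='00' -> emit 'h', reset
Bit 12: prefix='1' -> emit 'n', reset

Answer: 0 2 4 6 8 9 10 12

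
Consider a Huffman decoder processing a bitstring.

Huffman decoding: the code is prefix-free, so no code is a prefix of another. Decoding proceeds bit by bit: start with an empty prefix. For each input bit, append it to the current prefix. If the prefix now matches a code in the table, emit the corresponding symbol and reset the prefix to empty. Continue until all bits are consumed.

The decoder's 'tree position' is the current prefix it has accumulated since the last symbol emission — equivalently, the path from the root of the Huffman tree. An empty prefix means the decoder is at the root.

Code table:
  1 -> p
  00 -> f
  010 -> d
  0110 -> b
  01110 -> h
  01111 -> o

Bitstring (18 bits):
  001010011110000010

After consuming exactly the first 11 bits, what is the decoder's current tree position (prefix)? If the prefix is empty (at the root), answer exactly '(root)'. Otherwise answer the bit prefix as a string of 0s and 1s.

Answer: (root)

Derivation:
Bit 0: prefix='0' (no match yet)
Bit 1: prefix='00' -> emit 'f', reset
Bit 2: prefix='1' -> emit 'p', reset
Bit 3: prefix='0' (no match yet)
Bit 4: prefix='01' (no match yet)
Bit 5: prefix='010' -> emit 'd', reset
Bit 6: prefix='0' (no match yet)
Bit 7: prefix='01' (no match yet)
Bit 8: prefix='011' (no match yet)
Bit 9: prefix='0111' (no match yet)
Bit 10: prefix='01111' -> emit 'o', reset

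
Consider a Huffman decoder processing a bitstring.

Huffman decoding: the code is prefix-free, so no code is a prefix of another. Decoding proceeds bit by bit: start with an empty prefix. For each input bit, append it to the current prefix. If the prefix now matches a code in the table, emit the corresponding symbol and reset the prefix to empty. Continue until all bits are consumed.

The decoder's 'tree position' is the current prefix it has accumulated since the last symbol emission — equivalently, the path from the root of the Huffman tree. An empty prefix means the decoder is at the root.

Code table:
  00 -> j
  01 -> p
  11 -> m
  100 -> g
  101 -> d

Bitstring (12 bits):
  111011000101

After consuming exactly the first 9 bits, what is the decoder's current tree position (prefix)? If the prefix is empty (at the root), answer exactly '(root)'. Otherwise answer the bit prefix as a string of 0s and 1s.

Bit 0: prefix='1' (no match yet)
Bit 1: prefix='11' -> emit 'm', reset
Bit 2: prefix='1' (no match yet)
Bit 3: prefix='10' (no match yet)
Bit 4: prefix='101' -> emit 'd', reset
Bit 5: prefix='1' (no match yet)
Bit 6: prefix='10' (no match yet)
Bit 7: prefix='100' -> emit 'g', reset
Bit 8: prefix='0' (no match yet)

Answer: 0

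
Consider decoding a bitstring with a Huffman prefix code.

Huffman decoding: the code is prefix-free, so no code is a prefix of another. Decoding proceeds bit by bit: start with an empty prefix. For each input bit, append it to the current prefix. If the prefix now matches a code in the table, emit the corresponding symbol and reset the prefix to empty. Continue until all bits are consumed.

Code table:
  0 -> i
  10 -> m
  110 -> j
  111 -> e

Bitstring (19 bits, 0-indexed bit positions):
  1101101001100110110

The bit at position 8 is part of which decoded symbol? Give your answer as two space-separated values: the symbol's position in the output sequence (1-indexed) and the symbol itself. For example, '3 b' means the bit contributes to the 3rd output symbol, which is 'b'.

Bit 0: prefix='1' (no match yet)
Bit 1: prefix='11' (no match yet)
Bit 2: prefix='110' -> emit 'j', reset
Bit 3: prefix='1' (no match yet)
Bit 4: prefix='11' (no match yet)
Bit 5: prefix='110' -> emit 'j', reset
Bit 6: prefix='1' (no match yet)
Bit 7: prefix='10' -> emit 'm', reset
Bit 8: prefix='0' -> emit 'i', reset
Bit 9: prefix='1' (no match yet)
Bit 10: prefix='11' (no match yet)
Bit 11: prefix='110' -> emit 'j', reset
Bit 12: prefix='0' -> emit 'i', reset

Answer: 4 i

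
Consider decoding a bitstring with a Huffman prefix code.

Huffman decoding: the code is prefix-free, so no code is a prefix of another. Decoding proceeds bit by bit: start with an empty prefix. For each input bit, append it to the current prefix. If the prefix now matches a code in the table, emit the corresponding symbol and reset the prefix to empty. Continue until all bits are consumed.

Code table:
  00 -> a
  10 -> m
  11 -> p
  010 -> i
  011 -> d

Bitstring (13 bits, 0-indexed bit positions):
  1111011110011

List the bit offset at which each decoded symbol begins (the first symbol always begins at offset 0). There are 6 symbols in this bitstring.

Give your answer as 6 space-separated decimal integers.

Bit 0: prefix='1' (no match yet)
Bit 1: prefix='11' -> emit 'p', reset
Bit 2: prefix='1' (no match yet)
Bit 3: prefix='11' -> emit 'p', reset
Bit 4: prefix='0' (no match yet)
Bit 5: prefix='01' (no match yet)
Bit 6: prefix='011' -> emit 'd', reset
Bit 7: prefix='1' (no match yet)
Bit 8: prefix='11' -> emit 'p', reset
Bit 9: prefix='0' (no match yet)
Bit 10: prefix='00' -> emit 'a', reset
Bit 11: prefix='1' (no match yet)
Bit 12: prefix='11' -> emit 'p', reset

Answer: 0 2 4 7 9 11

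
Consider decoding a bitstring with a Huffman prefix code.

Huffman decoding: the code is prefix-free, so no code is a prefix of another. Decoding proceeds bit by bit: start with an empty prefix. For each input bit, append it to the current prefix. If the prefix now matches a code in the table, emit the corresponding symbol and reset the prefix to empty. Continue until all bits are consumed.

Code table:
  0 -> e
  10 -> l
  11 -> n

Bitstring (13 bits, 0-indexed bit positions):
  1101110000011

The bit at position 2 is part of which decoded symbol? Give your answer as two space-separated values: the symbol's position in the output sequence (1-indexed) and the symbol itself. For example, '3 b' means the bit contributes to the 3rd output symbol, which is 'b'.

Answer: 2 e

Derivation:
Bit 0: prefix='1' (no match yet)
Bit 1: prefix='11' -> emit 'n', reset
Bit 2: prefix='0' -> emit 'e', reset
Bit 3: prefix='1' (no match yet)
Bit 4: prefix='11' -> emit 'n', reset
Bit 5: prefix='1' (no match yet)
Bit 6: prefix='10' -> emit 'l', reset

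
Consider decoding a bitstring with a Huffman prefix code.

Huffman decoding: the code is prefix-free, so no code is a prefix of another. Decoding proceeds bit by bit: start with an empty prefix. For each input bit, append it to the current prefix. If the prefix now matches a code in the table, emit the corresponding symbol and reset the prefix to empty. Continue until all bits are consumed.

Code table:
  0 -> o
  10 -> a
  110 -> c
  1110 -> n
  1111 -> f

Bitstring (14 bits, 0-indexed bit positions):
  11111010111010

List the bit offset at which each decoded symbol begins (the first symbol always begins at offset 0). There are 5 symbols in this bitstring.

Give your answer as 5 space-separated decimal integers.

Bit 0: prefix='1' (no match yet)
Bit 1: prefix='11' (no match yet)
Bit 2: prefix='111' (no match yet)
Bit 3: prefix='1111' -> emit 'f', reset
Bit 4: prefix='1' (no match yet)
Bit 5: prefix='10' -> emit 'a', reset
Bit 6: prefix='1' (no match yet)
Bit 7: prefix='10' -> emit 'a', reset
Bit 8: prefix='1' (no match yet)
Bit 9: prefix='11' (no match yet)
Bit 10: prefix='111' (no match yet)
Bit 11: prefix='1110' -> emit 'n', reset
Bit 12: prefix='1' (no match yet)
Bit 13: prefix='10' -> emit 'a', reset

Answer: 0 4 6 8 12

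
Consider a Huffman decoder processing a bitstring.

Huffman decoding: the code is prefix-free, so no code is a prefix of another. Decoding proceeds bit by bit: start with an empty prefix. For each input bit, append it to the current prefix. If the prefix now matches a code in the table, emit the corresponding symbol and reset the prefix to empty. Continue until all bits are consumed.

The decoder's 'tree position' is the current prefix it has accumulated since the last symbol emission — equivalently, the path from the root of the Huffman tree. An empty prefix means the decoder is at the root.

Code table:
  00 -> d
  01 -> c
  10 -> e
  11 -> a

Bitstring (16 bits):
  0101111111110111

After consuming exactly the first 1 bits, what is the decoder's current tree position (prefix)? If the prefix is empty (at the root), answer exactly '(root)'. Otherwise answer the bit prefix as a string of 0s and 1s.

Bit 0: prefix='0' (no match yet)

Answer: 0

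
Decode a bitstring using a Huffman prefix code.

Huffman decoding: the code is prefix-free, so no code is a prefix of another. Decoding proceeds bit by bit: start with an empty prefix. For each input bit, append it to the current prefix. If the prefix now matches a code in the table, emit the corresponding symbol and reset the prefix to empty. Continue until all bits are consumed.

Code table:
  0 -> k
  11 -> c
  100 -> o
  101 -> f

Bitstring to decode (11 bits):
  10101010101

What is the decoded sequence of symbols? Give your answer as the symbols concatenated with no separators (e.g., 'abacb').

Bit 0: prefix='1' (no match yet)
Bit 1: prefix='10' (no match yet)
Bit 2: prefix='101' -> emit 'f', reset
Bit 3: prefix='0' -> emit 'k', reset
Bit 4: prefix='1' (no match yet)
Bit 5: prefix='10' (no match yet)
Bit 6: prefix='101' -> emit 'f', reset
Bit 7: prefix='0' -> emit 'k', reset
Bit 8: prefix='1' (no match yet)
Bit 9: prefix='10' (no match yet)
Bit 10: prefix='101' -> emit 'f', reset

Answer: fkfkf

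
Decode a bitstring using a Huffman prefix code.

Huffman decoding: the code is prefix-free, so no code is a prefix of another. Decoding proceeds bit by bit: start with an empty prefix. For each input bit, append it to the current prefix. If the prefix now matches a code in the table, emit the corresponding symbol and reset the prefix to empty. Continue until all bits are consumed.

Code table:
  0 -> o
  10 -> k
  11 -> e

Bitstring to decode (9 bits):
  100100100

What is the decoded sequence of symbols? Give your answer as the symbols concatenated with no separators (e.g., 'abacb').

Bit 0: prefix='1' (no match yet)
Bit 1: prefix='10' -> emit 'k', reset
Bit 2: prefix='0' -> emit 'o', reset
Bit 3: prefix='1' (no match yet)
Bit 4: prefix='10' -> emit 'k', reset
Bit 5: prefix='0' -> emit 'o', reset
Bit 6: prefix='1' (no match yet)
Bit 7: prefix='10' -> emit 'k', reset
Bit 8: prefix='0' -> emit 'o', reset

Answer: kokoko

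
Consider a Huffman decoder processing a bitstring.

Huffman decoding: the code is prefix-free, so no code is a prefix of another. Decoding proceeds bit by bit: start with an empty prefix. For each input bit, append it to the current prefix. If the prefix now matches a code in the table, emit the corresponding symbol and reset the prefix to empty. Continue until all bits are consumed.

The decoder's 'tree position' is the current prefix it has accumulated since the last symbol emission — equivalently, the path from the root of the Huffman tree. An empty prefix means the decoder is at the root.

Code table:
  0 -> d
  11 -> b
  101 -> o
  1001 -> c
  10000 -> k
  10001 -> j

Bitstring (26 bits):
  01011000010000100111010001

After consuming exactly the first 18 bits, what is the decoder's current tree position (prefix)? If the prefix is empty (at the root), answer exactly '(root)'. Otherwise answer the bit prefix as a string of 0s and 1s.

Bit 0: prefix='0' -> emit 'd', reset
Bit 1: prefix='1' (no match yet)
Bit 2: prefix='10' (no match yet)
Bit 3: prefix='101' -> emit 'o', reset
Bit 4: prefix='1' (no match yet)
Bit 5: prefix='10' (no match yet)
Bit 6: prefix='100' (no match yet)
Bit 7: prefix='1000' (no match yet)
Bit 8: prefix='10000' -> emit 'k', reset
Bit 9: prefix='1' (no match yet)
Bit 10: prefix='10' (no match yet)
Bit 11: prefix='100' (no match yet)
Bit 12: prefix='1000' (no match yet)
Bit 13: prefix='10000' -> emit 'k', reset
Bit 14: prefix='1' (no match yet)
Bit 15: prefix='10' (no match yet)
Bit 16: prefix='100' (no match yet)
Bit 17: prefix='1001' -> emit 'c', reset

Answer: (root)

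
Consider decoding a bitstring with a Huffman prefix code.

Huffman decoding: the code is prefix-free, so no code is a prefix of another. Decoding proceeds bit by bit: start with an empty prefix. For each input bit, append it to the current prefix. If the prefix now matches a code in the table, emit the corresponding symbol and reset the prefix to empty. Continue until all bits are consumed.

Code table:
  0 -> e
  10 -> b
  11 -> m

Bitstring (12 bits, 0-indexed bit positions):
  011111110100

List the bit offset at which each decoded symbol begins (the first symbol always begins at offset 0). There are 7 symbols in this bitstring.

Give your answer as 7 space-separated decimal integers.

Bit 0: prefix='0' -> emit 'e', reset
Bit 1: prefix='1' (no match yet)
Bit 2: prefix='11' -> emit 'm', reset
Bit 3: prefix='1' (no match yet)
Bit 4: prefix='11' -> emit 'm', reset
Bit 5: prefix='1' (no match yet)
Bit 6: prefix='11' -> emit 'm', reset
Bit 7: prefix='1' (no match yet)
Bit 8: prefix='10' -> emit 'b', reset
Bit 9: prefix='1' (no match yet)
Bit 10: prefix='10' -> emit 'b', reset
Bit 11: prefix='0' -> emit 'e', reset

Answer: 0 1 3 5 7 9 11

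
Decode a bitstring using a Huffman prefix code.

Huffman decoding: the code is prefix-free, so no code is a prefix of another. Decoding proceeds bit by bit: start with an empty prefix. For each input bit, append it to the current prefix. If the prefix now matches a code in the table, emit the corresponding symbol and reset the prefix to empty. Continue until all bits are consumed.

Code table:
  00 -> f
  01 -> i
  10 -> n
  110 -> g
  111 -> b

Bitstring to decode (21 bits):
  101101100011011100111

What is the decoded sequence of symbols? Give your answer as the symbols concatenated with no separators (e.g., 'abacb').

Bit 0: prefix='1' (no match yet)
Bit 1: prefix='10' -> emit 'n', reset
Bit 2: prefix='1' (no match yet)
Bit 3: prefix='11' (no match yet)
Bit 4: prefix='110' -> emit 'g', reset
Bit 5: prefix='1' (no match yet)
Bit 6: prefix='11' (no match yet)
Bit 7: prefix='110' -> emit 'g', reset
Bit 8: prefix='0' (no match yet)
Bit 9: prefix='00' -> emit 'f', reset
Bit 10: prefix='1' (no match yet)
Bit 11: prefix='11' (no match yet)
Bit 12: prefix='110' -> emit 'g', reset
Bit 13: prefix='1' (no match yet)
Bit 14: prefix='11' (no match yet)
Bit 15: prefix='111' -> emit 'b', reset
Bit 16: prefix='0' (no match yet)
Bit 17: prefix='00' -> emit 'f', reset
Bit 18: prefix='1' (no match yet)
Bit 19: prefix='11' (no match yet)
Bit 20: prefix='111' -> emit 'b', reset

Answer: nggfgbfb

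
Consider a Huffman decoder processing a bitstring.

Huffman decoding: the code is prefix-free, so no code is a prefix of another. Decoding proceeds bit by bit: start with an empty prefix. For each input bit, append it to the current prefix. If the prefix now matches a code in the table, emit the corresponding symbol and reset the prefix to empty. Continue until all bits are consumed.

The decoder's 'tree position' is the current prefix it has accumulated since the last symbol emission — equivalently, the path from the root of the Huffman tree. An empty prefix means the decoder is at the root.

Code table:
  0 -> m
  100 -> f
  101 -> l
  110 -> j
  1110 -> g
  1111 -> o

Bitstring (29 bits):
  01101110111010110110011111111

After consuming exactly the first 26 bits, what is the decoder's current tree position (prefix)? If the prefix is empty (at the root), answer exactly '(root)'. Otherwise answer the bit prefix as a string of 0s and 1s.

Bit 0: prefix='0' -> emit 'm', reset
Bit 1: prefix='1' (no match yet)
Bit 2: prefix='11' (no match yet)
Bit 3: prefix='110' -> emit 'j', reset
Bit 4: prefix='1' (no match yet)
Bit 5: prefix='11' (no match yet)
Bit 6: prefix='111' (no match yet)
Bit 7: prefix='1110' -> emit 'g', reset
Bit 8: prefix='1' (no match yet)
Bit 9: prefix='11' (no match yet)
Bit 10: prefix='111' (no match yet)
Bit 11: prefix='1110' -> emit 'g', reset
Bit 12: prefix='1' (no match yet)
Bit 13: prefix='10' (no match yet)
Bit 14: prefix='101' -> emit 'l', reset
Bit 15: prefix='1' (no match yet)
Bit 16: prefix='10' (no match yet)
Bit 17: prefix='101' -> emit 'l', reset
Bit 18: prefix='1' (no match yet)
Bit 19: prefix='10' (no match yet)
Bit 20: prefix='100' -> emit 'f', reset
Bit 21: prefix='1' (no match yet)
Bit 22: prefix='11' (no match yet)
Bit 23: prefix='111' (no match yet)
Bit 24: prefix='1111' -> emit 'o', reset
Bit 25: prefix='1' (no match yet)

Answer: 1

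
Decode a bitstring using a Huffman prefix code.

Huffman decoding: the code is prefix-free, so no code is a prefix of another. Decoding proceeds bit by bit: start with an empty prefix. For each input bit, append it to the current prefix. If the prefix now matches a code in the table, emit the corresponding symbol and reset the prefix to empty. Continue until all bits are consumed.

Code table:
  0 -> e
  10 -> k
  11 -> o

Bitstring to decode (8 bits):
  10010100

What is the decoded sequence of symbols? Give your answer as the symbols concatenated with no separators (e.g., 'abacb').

Bit 0: prefix='1' (no match yet)
Bit 1: prefix='10' -> emit 'k', reset
Bit 2: prefix='0' -> emit 'e', reset
Bit 3: prefix='1' (no match yet)
Bit 4: prefix='10' -> emit 'k', reset
Bit 5: prefix='1' (no match yet)
Bit 6: prefix='10' -> emit 'k', reset
Bit 7: prefix='0' -> emit 'e', reset

Answer: kekke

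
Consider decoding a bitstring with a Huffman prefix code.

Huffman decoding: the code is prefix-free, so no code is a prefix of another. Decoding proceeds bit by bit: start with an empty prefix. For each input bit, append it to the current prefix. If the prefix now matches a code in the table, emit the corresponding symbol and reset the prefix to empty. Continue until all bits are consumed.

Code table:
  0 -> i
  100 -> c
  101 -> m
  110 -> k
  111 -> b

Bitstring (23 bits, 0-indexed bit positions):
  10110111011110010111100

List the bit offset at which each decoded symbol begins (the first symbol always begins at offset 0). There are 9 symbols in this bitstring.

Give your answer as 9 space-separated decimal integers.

Bit 0: prefix='1' (no match yet)
Bit 1: prefix='10' (no match yet)
Bit 2: prefix='101' -> emit 'm', reset
Bit 3: prefix='1' (no match yet)
Bit 4: prefix='10' (no match yet)
Bit 5: prefix='101' -> emit 'm', reset
Bit 6: prefix='1' (no match yet)
Bit 7: prefix='11' (no match yet)
Bit 8: prefix='110' -> emit 'k', reset
Bit 9: prefix='1' (no match yet)
Bit 10: prefix='11' (no match yet)
Bit 11: prefix='111' -> emit 'b', reset
Bit 12: prefix='1' (no match yet)
Bit 13: prefix='10' (no match yet)
Bit 14: prefix='100' -> emit 'c', reset
Bit 15: prefix='1' (no match yet)
Bit 16: prefix='10' (no match yet)
Bit 17: prefix='101' -> emit 'm', reset
Bit 18: prefix='1' (no match yet)
Bit 19: prefix='11' (no match yet)
Bit 20: prefix='111' -> emit 'b', reset
Bit 21: prefix='0' -> emit 'i', reset
Bit 22: prefix='0' -> emit 'i', reset

Answer: 0 3 6 9 12 15 18 21 22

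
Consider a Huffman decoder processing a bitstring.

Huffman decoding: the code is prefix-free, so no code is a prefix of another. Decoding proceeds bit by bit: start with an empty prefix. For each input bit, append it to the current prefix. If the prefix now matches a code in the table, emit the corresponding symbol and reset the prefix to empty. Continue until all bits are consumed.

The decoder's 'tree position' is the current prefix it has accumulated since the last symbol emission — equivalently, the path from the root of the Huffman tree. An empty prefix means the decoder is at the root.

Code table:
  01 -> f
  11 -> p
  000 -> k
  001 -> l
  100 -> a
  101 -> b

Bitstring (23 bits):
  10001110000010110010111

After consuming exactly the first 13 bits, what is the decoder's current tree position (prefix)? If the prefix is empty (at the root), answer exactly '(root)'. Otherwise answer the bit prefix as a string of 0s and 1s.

Answer: (root)

Derivation:
Bit 0: prefix='1' (no match yet)
Bit 1: prefix='10' (no match yet)
Bit 2: prefix='100' -> emit 'a', reset
Bit 3: prefix='0' (no match yet)
Bit 4: prefix='01' -> emit 'f', reset
Bit 5: prefix='1' (no match yet)
Bit 6: prefix='11' -> emit 'p', reset
Bit 7: prefix='0' (no match yet)
Bit 8: prefix='00' (no match yet)
Bit 9: prefix='000' -> emit 'k', reset
Bit 10: prefix='0' (no match yet)
Bit 11: prefix='00' (no match yet)
Bit 12: prefix='001' -> emit 'l', reset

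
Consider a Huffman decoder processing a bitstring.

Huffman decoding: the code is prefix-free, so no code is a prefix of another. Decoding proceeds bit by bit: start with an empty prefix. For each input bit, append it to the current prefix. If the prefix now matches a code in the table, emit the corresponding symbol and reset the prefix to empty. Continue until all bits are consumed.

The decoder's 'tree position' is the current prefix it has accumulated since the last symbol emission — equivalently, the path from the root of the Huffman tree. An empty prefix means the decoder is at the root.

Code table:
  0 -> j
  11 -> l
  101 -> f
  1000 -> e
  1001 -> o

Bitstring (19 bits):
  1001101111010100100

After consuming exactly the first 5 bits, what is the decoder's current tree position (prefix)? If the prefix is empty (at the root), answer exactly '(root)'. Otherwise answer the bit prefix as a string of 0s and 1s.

Answer: 1

Derivation:
Bit 0: prefix='1' (no match yet)
Bit 1: prefix='10' (no match yet)
Bit 2: prefix='100' (no match yet)
Bit 3: prefix='1001' -> emit 'o', reset
Bit 4: prefix='1' (no match yet)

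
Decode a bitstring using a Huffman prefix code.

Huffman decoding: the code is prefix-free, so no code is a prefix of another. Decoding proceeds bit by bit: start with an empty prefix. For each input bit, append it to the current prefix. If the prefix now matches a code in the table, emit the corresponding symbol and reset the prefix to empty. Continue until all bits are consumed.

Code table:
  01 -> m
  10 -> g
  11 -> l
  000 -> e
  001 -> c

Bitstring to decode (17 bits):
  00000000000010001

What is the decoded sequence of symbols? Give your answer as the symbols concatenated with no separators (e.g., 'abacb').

Bit 0: prefix='0' (no match yet)
Bit 1: prefix='00' (no match yet)
Bit 2: prefix='000' -> emit 'e', reset
Bit 3: prefix='0' (no match yet)
Bit 4: prefix='00' (no match yet)
Bit 5: prefix='000' -> emit 'e', reset
Bit 6: prefix='0' (no match yet)
Bit 7: prefix='00' (no match yet)
Bit 8: prefix='000' -> emit 'e', reset
Bit 9: prefix='0' (no match yet)
Bit 10: prefix='00' (no match yet)
Bit 11: prefix='000' -> emit 'e', reset
Bit 12: prefix='1' (no match yet)
Bit 13: prefix='10' -> emit 'g', reset
Bit 14: prefix='0' (no match yet)
Bit 15: prefix='00' (no match yet)
Bit 16: prefix='001' -> emit 'c', reset

Answer: eeeegc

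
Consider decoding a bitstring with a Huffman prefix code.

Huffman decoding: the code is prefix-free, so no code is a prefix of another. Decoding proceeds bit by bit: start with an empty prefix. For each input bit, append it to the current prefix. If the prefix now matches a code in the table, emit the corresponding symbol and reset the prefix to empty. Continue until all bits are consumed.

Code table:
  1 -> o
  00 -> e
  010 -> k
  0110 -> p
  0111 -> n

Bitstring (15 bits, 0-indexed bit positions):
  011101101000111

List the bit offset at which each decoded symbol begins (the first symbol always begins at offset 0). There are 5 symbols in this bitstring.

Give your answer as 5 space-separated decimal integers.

Answer: 0 4 8 9 11

Derivation:
Bit 0: prefix='0' (no match yet)
Bit 1: prefix='01' (no match yet)
Bit 2: prefix='011' (no match yet)
Bit 3: prefix='0111' -> emit 'n', reset
Bit 4: prefix='0' (no match yet)
Bit 5: prefix='01' (no match yet)
Bit 6: prefix='011' (no match yet)
Bit 7: prefix='0110' -> emit 'p', reset
Bit 8: prefix='1' -> emit 'o', reset
Bit 9: prefix='0' (no match yet)
Bit 10: prefix='00' -> emit 'e', reset
Bit 11: prefix='0' (no match yet)
Bit 12: prefix='01' (no match yet)
Bit 13: prefix='011' (no match yet)
Bit 14: prefix='0111' -> emit 'n', reset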